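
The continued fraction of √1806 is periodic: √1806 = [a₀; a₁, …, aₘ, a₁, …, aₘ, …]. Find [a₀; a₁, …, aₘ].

a₀ = ⌊√1806⌋ = 42.
With m₀=0, d₀=1 and mₖ₊₁ = dₖaₖ − mₖ, dₖ₊₁ = (n − mₖ₊₁²)/dₖ, aₖ₊₁ = ⌊(a₀+mₖ₊₁)/dₖ₊₁⌋:
  k=1: m=42, d=42, a=2
  k=2: m=42, d=1, a=84
d=1 and a=2a₀=84 at k=2, so the next step gives (m, d) = (42, 42) again — its k=1 value — and the period has length 2.

[42; 2, 84]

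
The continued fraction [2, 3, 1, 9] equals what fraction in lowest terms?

88/39

Fold from the inside: start with 9/1.
  1 + 1/9 = 10/9
  3 + 9/10 = 39/10
  2 + 10/39 = 88/39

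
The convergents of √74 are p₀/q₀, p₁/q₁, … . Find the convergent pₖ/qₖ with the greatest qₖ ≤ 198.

√74 = [8; 1, 1, 1, 1, 16, …] (period length 5).
Convergents:
  p_0/q_0 = 8/1
  p_1/q_1 = 9/1
  p_2/q_2 = 17/2
  p_3/q_3 = 26/3
  p_4/q_4 = 43/5
  p_5/q_5 = 714/83
  p_6/q_6 = 757/88
  p_7/q_7 = 1471/171
  p_8/q_8 = 2228/259
q_7 = 171 ≤ 198 < 259 = q_8, so the answer is 1471/171.

1471/171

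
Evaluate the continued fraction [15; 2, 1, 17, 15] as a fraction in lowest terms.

12241/798

Fold from the inside: start with 15/1.
  17 + 1/15 = 256/15
  1 + 15/256 = 271/256
  2 + 256/271 = 798/271
  15 + 271/798 = 12241/798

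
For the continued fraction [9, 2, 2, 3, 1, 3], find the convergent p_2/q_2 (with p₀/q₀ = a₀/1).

Using pₖ = aₖpₖ₋₁ + pₖ₋₂, qₖ = aₖqₖ₋₁ + qₖ₋₂ (with p₋₁=1, p₋₂=0, q₋₁=0, q₋₂=1):
  k=0: a=9, p=9, q=1
  k=1: a=2, p=19, q=2
  k=2: a=2, p=47, q=5

47/5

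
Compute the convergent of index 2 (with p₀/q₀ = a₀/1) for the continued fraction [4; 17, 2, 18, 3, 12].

Using pₖ = aₖpₖ₋₁ + pₖ₋₂, qₖ = aₖqₖ₋₁ + qₖ₋₂ (with p₋₁=1, p₋₂=0, q₋₁=0, q₋₂=1):
  k=0: a=4, p=4, q=1
  k=1: a=17, p=69, q=17
  k=2: a=2, p=142, q=35

142/35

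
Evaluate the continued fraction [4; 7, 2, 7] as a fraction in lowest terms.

Fold from the inside: start with 7/1.
  2 + 1/7 = 15/7
  7 + 7/15 = 112/15
  4 + 15/112 = 463/112

463/112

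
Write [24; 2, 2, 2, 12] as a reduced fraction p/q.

Fold from the inside: start with 12/1.
  2 + 1/12 = 25/12
  2 + 12/25 = 62/25
  2 + 25/62 = 149/62
  24 + 62/149 = 3638/149

3638/149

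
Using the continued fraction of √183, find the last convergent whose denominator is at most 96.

√183 = [13; 1, 1, 8, 1, 1, 26, …] (period length 6).
Convergents:
  p_0/q_0 = 13/1
  p_1/q_1 = 14/1
  p_2/q_2 = 27/2
  p_3/q_3 = 230/17
  p_4/q_4 = 257/19
  p_5/q_5 = 487/36
  p_6/q_6 = 12919/955
q_5 = 36 ≤ 96 < 955 = q_6, so the answer is 487/36.

487/36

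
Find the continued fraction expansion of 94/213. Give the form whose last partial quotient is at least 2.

[0; 2, 3, 1, 3, 6]

94 = 0·213 + 94
213 = 2·94 + 25
94 = 3·25 + 19
25 = 1·19 + 6
19 = 3·6 + 1
6 = 6·1 + 0  (stop)
So 94/213 = [0; 2, 3, 1, 3, 6].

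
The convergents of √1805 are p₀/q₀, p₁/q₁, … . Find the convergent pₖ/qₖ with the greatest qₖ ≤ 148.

√1805 = [42; 2, 16, 2, 84, …] (period length 4).
Convergents:
  p_0/q_0 = 42/1
  p_1/q_1 = 85/2
  p_2/q_2 = 1402/33
  p_3/q_3 = 2889/68
  p_4/q_4 = 244078/5745
q_3 = 68 ≤ 148 < 5745 = q_4, so the answer is 2889/68.

2889/68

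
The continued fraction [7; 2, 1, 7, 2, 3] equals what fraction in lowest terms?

1249/170

Fold from the inside: start with 3/1.
  2 + 1/3 = 7/3
  7 + 3/7 = 52/7
  1 + 7/52 = 59/52
  2 + 52/59 = 170/59
  7 + 59/170 = 1249/170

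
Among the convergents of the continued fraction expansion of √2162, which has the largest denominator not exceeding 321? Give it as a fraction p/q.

8602/185

√2162 = [46; 2, 92, …] (period length 2).
Convergents:
  p_0/q_0 = 46/1
  p_1/q_1 = 93/2
  p_2/q_2 = 8602/185
  p_3/q_3 = 17297/372
q_2 = 185 ≤ 321 < 372 = q_3, so the answer is 8602/185.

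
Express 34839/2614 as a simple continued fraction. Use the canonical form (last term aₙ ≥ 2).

[13; 3, 19, 1, 13, 3]

34839 = 13*2614 + 857
2614 = 3*857 + 43
857 = 19*43 + 40
43 = 1*40 + 3
40 = 13*3 + 1
3 = 3*1 + 0  (stop)
So 34839/2614 = [13; 3, 19, 1, 13, 3].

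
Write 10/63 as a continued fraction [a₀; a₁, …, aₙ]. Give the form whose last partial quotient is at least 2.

[0; 6, 3, 3]

10 = 0×63 + 10
63 = 6×10 + 3
10 = 3×3 + 1
3 = 3×1 + 0  (stop)
So 10/63 = [0; 6, 3, 3].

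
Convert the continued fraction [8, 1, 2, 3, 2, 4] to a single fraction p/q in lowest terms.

887/102

Fold from the inside: start with 4/1.
  2 + 1/4 = 9/4
  3 + 4/9 = 31/9
  2 + 9/31 = 71/31
  1 + 31/71 = 102/71
  8 + 71/102 = 887/102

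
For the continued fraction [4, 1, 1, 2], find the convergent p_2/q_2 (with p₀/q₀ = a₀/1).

Using pₖ = aₖpₖ₋₁ + pₖ₋₂, qₖ = aₖqₖ₋₁ + qₖ₋₂ (with p₋₁=1, p₋₂=0, q₋₁=0, q₋₂=1):
  k=0: a=4, p=4, q=1
  k=1: a=1, p=5, q=1
  k=2: a=1, p=9, q=2

9/2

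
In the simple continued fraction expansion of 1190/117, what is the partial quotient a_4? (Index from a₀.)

1

1190 = 10·117 + 20   →  a_0 = 10
117 = 5·20 + 17   →  a_1 = 5
20 = 1·17 + 3   →  a_2 = 1
17 = 5·3 + 2   →  a_3 = 5
3 = 1·2 + 1   →  a_4 = 1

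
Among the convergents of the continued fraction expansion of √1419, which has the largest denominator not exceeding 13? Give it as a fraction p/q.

√1419 = [37; 1, 2, 37, 2, 1, 74, …] (period length 6).
Convergents:
  p_0/q_0 = 37/1
  p_1/q_1 = 38/1
  p_2/q_2 = 113/3
  p_3/q_3 = 4219/112
q_2 = 3 ≤ 13 < 112 = q_3, so the answer is 113/3.

113/3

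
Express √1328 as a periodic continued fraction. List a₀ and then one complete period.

[36; 2, 3, 1, 3, 1, 3, 2, 72]

a₀ = ⌊√1328⌋ = 36.
With m₀=0, d₀=1 and mₖ₊₁ = dₖaₖ − mₖ, dₖ₊₁ = (n − mₖ₊₁²)/dₖ, aₖ₊₁ = ⌊(a₀+mₖ₊₁)/dₖ₊₁⌋:
  k=1: m=36, d=32, a=2
  k=2: m=28, d=17, a=3
  k=3: m=23, d=47, a=1
  k=4: m=24, d=16, a=3
  k=5: m=24, d=47, a=1
  k=6: m=23, d=17, a=3
  k=7: m=28, d=32, a=2
  k=8: m=36, d=1, a=72
d=1 and a=2a₀=72 at k=8, so the next step gives (m, d) = (36, 32) again — its k=1 value — and the period has length 8.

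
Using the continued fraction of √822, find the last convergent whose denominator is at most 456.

7397/258

√822 = [28; 1, 2, 28, 2, 1, 56, …] (period length 6).
Convergents:
  p_0/q_0 = 28/1
  p_1/q_1 = 29/1
  p_2/q_2 = 86/3
  p_3/q_3 = 2437/85
  p_4/q_4 = 4960/173
  p_5/q_5 = 7397/258
  p_6/q_6 = 419192/14621
q_5 = 258 ≤ 456 < 14621 = q_6, so the answer is 7397/258.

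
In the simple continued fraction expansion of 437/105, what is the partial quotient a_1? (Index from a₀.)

6

437 = 4·105 + 17   →  a_0 = 4
105 = 6·17 + 3   →  a_1 = 6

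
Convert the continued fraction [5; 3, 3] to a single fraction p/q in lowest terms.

Using pₖ = aₖpₖ₋₁ + pₖ₋₂ and qₖ = aₖqₖ₋₁ + qₖ₋₂:
  k=0: a=5, p=5, q=1
  k=1: a=3, p=16, q=3
  k=2: a=3, p=53, q=10

53/10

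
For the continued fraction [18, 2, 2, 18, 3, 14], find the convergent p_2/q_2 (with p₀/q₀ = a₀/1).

92/5

Using pₖ = aₖpₖ₋₁ + pₖ₋₂, qₖ = aₖqₖ₋₁ + qₖ₋₂ (with p₋₁=1, p₋₂=0, q₋₁=0, q₋₂=1):
  k=0: a=18, p=18, q=1
  k=1: a=2, p=37, q=2
  k=2: a=2, p=92, q=5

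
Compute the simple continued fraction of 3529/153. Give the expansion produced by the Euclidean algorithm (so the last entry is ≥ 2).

[23; 15, 3, 3]

3529 = 23·153 + 10
153 = 15·10 + 3
10 = 3·3 + 1
3 = 3·1 + 0  (stop)
So 3529/153 = [23; 15, 3, 3].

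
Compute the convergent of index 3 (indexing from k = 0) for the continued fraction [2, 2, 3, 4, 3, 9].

Using pₖ = aₖpₖ₋₁ + pₖ₋₂, qₖ = aₖqₖ₋₁ + qₖ₋₂ (with p₋₁=1, p₋₂=0, q₋₁=0, q₋₂=1):
  k=0: a=2, p=2, q=1
  k=1: a=2, p=5, q=2
  k=2: a=3, p=17, q=7
  k=3: a=4, p=73, q=30

73/30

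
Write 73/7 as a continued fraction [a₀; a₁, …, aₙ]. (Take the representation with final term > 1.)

[10; 2, 3]

73 = 10×7 + 3
7 = 2×3 + 1
3 = 3×1 + 0  (stop)
So 73/7 = [10; 2, 3].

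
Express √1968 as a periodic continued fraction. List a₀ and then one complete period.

a₀ = ⌊√1968⌋ = 44.
With m₀=0, d₀=1 and mₖ₊₁ = dₖaₖ − mₖ, dₖ₊₁ = (n − mₖ₊₁²)/dₖ, aₖ₊₁ = ⌊(a₀+mₖ₊₁)/dₖ₊₁⌋:
  k=1: m=44, d=32, a=2
  k=2: m=20, d=49, a=1
  k=3: m=29, d=23, a=3
  k=4: m=40, d=16, a=5
  k=5: m=40, d=23, a=3
  k=6: m=29, d=49, a=1
  k=7: m=20, d=32, a=2
  k=8: m=44, d=1, a=88
d=1 and a=2a₀=88 at k=8, so the next step gives (m, d) = (44, 32) again — its k=1 value — and the period has length 8.

[44; 2, 1, 3, 5, 3, 1, 2, 88]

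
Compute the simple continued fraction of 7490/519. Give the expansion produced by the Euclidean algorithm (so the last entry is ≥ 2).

7490 = 14*519 + 224
519 = 2*224 + 71
224 = 3*71 + 11
71 = 6*11 + 5
11 = 2*5 + 1
5 = 5*1 + 0  (stop)
So 7490/519 = [14; 2, 3, 6, 2, 5].

[14; 2, 3, 6, 2, 5]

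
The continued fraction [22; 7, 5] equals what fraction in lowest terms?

Fold from the inside: start with 5/1.
  7 + 1/5 = 36/5
  22 + 5/36 = 797/36

797/36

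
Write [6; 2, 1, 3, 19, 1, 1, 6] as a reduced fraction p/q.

18027/2833

Fold from the inside: start with 6/1.
  1 + 1/6 = 7/6
  1 + 6/7 = 13/7
  19 + 7/13 = 254/13
  3 + 13/254 = 775/254
  1 + 254/775 = 1029/775
  2 + 775/1029 = 2833/1029
  6 + 1029/2833 = 18027/2833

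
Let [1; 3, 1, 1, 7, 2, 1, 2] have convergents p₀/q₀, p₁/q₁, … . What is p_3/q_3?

9/7

Using pₖ = aₖpₖ₋₁ + pₖ₋₂, qₖ = aₖqₖ₋₁ + qₖ₋₂ (with p₋₁=1, p₋₂=0, q₋₁=0, q₋₂=1):
  k=0: a=1, p=1, q=1
  k=1: a=3, p=4, q=3
  k=2: a=1, p=5, q=4
  k=3: a=1, p=9, q=7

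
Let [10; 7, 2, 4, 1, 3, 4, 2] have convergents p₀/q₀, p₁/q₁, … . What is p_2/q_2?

152/15

Using pₖ = aₖpₖ₋₁ + pₖ₋₂, qₖ = aₖqₖ₋₁ + qₖ₋₂ (with p₋₁=1, p₋₂=0, q₋₁=0, q₋₂=1):
  k=0: a=10, p=10, q=1
  k=1: a=7, p=71, q=7
  k=2: a=2, p=152, q=15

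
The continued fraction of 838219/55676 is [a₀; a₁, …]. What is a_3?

8

838219 = 15·55676 + 3079   →  a_0 = 15
55676 = 18·3079 + 254   →  a_1 = 18
3079 = 12·254 + 31   →  a_2 = 12
254 = 8·31 + 6   →  a_3 = 8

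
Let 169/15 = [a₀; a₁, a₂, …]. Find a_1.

3

169 = 11·15 + 4   →  a_0 = 11
15 = 3·4 + 3   →  a_1 = 3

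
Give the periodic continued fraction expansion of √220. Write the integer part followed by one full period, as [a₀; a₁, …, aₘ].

a₀ = ⌊√220⌋ = 14.
With m₀=0, d₀=1 and mₖ₊₁ = dₖaₖ − mₖ, dₖ₊₁ = (n − mₖ₊₁²)/dₖ, aₖ₊₁ = ⌊(a₀+mₖ₊₁)/dₖ₊₁⌋:
  k=1: m=14, d=24, a=1
  k=2: m=10, d=5, a=4
  k=3: m=10, d=24, a=1
  k=4: m=14, d=1, a=28
d=1 and a=2a₀=28 at k=4, so the next step gives (m, d) = (14, 24) again — its k=1 value — and the period has length 4.

[14; 1, 4, 1, 28]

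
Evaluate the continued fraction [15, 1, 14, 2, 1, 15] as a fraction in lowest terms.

Using pₖ = aₖpₖ₋₁ + pₖ₋₂ and qₖ = aₖqₖ₋₁ + qₖ₋₂:
  k=0: a=15, p=15, q=1
  k=1: a=1, p=16, q=1
  k=2: a=14, p=239, q=15
  k=3: a=2, p=494, q=31
  k=4: a=1, p=733, q=46
  k=5: a=15, p=11489, q=721

11489/721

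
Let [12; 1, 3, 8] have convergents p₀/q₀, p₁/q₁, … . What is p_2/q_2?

51/4

Using pₖ = aₖpₖ₋₁ + pₖ₋₂, qₖ = aₖqₖ₋₁ + qₖ₋₂ (with p₋₁=1, p₋₂=0, q₋₁=0, q₋₂=1):
  k=0: a=12, p=12, q=1
  k=1: a=1, p=13, q=1
  k=2: a=3, p=51, q=4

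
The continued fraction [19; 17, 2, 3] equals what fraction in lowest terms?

2325/122

Fold from the inside: start with 3/1.
  2 + 1/3 = 7/3
  17 + 3/7 = 122/7
  19 + 7/122 = 2325/122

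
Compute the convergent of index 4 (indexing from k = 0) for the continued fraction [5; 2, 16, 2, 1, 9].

554/101

Using pₖ = aₖpₖ₋₁ + pₖ₋₂, qₖ = aₖqₖ₋₁ + qₖ₋₂ (with p₋₁=1, p₋₂=0, q₋₁=0, q₋₂=1):
  k=0: a=5, p=5, q=1
  k=1: a=2, p=11, q=2
  k=2: a=16, p=181, q=33
  k=3: a=2, p=373, q=68
  k=4: a=1, p=554, q=101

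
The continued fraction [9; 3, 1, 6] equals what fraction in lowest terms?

250/27

Using pₖ = aₖpₖ₋₁ + pₖ₋₂ and qₖ = aₖqₖ₋₁ + qₖ₋₂:
  k=0: a=9, p=9, q=1
  k=1: a=3, p=28, q=3
  k=2: a=1, p=37, q=4
  k=3: a=6, p=250, q=27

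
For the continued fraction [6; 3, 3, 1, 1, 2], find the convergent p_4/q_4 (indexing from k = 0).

145/23

Using pₖ = aₖpₖ₋₁ + pₖ₋₂, qₖ = aₖqₖ₋₁ + qₖ₋₂ (with p₋₁=1, p₋₂=0, q₋₁=0, q₋₂=1):
  k=0: a=6, p=6, q=1
  k=1: a=3, p=19, q=3
  k=2: a=3, p=63, q=10
  k=3: a=1, p=82, q=13
  k=4: a=1, p=145, q=23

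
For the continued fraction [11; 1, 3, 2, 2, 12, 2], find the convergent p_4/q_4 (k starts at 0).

259/22

Using pₖ = aₖpₖ₋₁ + pₖ₋₂, qₖ = aₖqₖ₋₁ + qₖ₋₂ (with p₋₁=1, p₋₂=0, q₋₁=0, q₋₂=1):
  k=0: a=11, p=11, q=1
  k=1: a=1, p=12, q=1
  k=2: a=3, p=47, q=4
  k=3: a=2, p=106, q=9
  k=4: a=2, p=259, q=22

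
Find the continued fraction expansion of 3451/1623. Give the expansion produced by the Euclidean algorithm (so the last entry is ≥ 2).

3451 = 2×1623 + 205
1623 = 7×205 + 188
205 = 1×188 + 17
188 = 11×17 + 1
17 = 17×1 + 0  (stop)
So 3451/1623 = [2; 7, 1, 11, 17].

[2; 7, 1, 11, 17]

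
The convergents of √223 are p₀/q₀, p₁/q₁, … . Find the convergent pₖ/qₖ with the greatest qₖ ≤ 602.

6705/449

√223 = [14; 1, 13, 1, 28, …] (period length 4).
Convergents:
  p_0/q_0 = 14/1
  p_1/q_1 = 15/1
  p_2/q_2 = 209/14
  p_3/q_3 = 224/15
  p_4/q_4 = 6481/434
  p_5/q_5 = 6705/449
  p_6/q_6 = 93646/6271
q_5 = 449 ≤ 602 < 6271 = q_6, so the answer is 6705/449.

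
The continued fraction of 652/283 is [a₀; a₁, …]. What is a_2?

652 = 2·283 + 86   →  a_0 = 2
283 = 3·86 + 25   →  a_1 = 3
86 = 3·25 + 11   →  a_2 = 3

3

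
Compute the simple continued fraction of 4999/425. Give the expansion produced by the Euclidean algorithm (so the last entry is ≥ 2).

[11; 1, 3, 4, 1, 4, 4]

4999 = 11*425 + 324
425 = 1*324 + 101
324 = 3*101 + 21
101 = 4*21 + 17
21 = 1*17 + 4
17 = 4*4 + 1
4 = 4*1 + 0  (stop)
So 4999/425 = [11; 1, 3, 4, 1, 4, 4].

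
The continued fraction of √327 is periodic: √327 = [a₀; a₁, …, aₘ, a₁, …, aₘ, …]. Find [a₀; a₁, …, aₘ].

a₀ = ⌊√327⌋ = 18.
With m₀=0, d₀=1 and mₖ₊₁ = dₖaₖ − mₖ, dₖ₊₁ = (n − mₖ₊₁²)/dₖ, aₖ₊₁ = ⌊(a₀+mₖ₊₁)/dₖ₊₁⌋:
  k=1: m=18, d=3, a=12
  k=2: m=18, d=1, a=36
d=1 and a=2a₀=36 at k=2, so the next step gives (m, d) = (18, 3) again — its k=1 value — and the period has length 2.

[18; 12, 36]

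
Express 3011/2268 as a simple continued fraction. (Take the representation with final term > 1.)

3011 = 1*2268 + 743
2268 = 3*743 + 39
743 = 19*39 + 2
39 = 19*2 + 1
2 = 2*1 + 0  (stop)
So 3011/2268 = [1; 3, 19, 19, 2].

[1; 3, 19, 19, 2]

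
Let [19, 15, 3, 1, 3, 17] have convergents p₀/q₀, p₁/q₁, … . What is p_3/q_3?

1163/61

Using pₖ = aₖpₖ₋₁ + pₖ₋₂, qₖ = aₖqₖ₋₁ + qₖ₋₂ (with p₋₁=1, p₋₂=0, q₋₁=0, q₋₂=1):
  k=0: a=19, p=19, q=1
  k=1: a=15, p=286, q=15
  k=2: a=3, p=877, q=46
  k=3: a=1, p=1163, q=61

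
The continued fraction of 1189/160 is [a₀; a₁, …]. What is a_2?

3

1189 = 7·160 + 69   →  a_0 = 7
160 = 2·69 + 22   →  a_1 = 2
69 = 3·22 + 3   →  a_2 = 3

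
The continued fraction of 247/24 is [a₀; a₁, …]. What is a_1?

3

247 = 10·24 + 7   →  a_0 = 10
24 = 3·7 + 3   →  a_1 = 3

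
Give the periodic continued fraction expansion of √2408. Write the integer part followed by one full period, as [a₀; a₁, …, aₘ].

a₀ = ⌊√2408⌋ = 49.
With m₀=0, d₀=1 and mₖ₊₁ = dₖaₖ − mₖ, dₖ₊₁ = (n − mₖ₊₁²)/dₖ, aₖ₊₁ = ⌊(a₀+mₖ₊₁)/dₖ₊₁⌋:
  k=1: m=49, d=7, a=14
  k=2: m=49, d=1, a=98
d=1 and a=2a₀=98 at k=2, so the next step gives (m, d) = (49, 7) again — its k=1 value — and the period has length 2.

[49; 14, 98]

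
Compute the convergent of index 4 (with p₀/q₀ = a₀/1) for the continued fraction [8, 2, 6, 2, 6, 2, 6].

1532/181

Using pₖ = aₖpₖ₋₁ + pₖ₋₂, qₖ = aₖqₖ₋₁ + qₖ₋₂ (with p₋₁=1, p₋₂=0, q₋₁=0, q₋₂=1):
  k=0: a=8, p=8, q=1
  k=1: a=2, p=17, q=2
  k=2: a=6, p=110, q=13
  k=3: a=2, p=237, q=28
  k=4: a=6, p=1532, q=181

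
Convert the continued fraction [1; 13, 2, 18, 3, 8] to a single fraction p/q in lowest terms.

13632/12691

Fold from the inside: start with 8/1.
  3 + 1/8 = 25/8
  18 + 8/25 = 458/25
  2 + 25/458 = 941/458
  13 + 458/941 = 12691/941
  1 + 941/12691 = 13632/12691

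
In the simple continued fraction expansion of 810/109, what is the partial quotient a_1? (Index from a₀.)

810 = 7·109 + 47   →  a_0 = 7
109 = 2·47 + 15   →  a_1 = 2

2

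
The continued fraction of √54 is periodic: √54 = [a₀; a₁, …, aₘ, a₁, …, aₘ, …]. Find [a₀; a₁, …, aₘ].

[7; 2, 1, 6, 1, 2, 14]

a₀ = ⌊√54⌋ = 7.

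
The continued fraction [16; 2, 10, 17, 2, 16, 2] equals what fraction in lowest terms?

413638/25105

Fold from the inside: start with 2/1.
  16 + 1/2 = 33/2
  2 + 2/33 = 68/33
  17 + 33/68 = 1189/68
  10 + 68/1189 = 11958/1189
  2 + 1189/11958 = 25105/11958
  16 + 11958/25105 = 413638/25105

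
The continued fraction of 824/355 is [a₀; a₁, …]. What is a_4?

824 = 2·355 + 114   →  a_0 = 2
355 = 3·114 + 13   →  a_1 = 3
114 = 8·13 + 10   →  a_2 = 8
13 = 1·10 + 3   →  a_3 = 1
10 = 3·3 + 1   →  a_4 = 3

3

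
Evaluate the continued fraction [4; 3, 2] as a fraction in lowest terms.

Using pₖ = aₖpₖ₋₁ + pₖ₋₂ and qₖ = aₖqₖ₋₁ + qₖ₋₂:
  k=0: a=4, p=4, q=1
  k=1: a=3, p=13, q=3
  k=2: a=2, p=30, q=7

30/7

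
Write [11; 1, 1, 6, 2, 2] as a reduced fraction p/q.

796/69

Fold from the inside: start with 2/1.
  2 + 1/2 = 5/2
  6 + 2/5 = 32/5
  1 + 5/32 = 37/32
  1 + 32/37 = 69/37
  11 + 37/69 = 796/69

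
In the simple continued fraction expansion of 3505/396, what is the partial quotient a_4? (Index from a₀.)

2

3505 = 8·396 + 337   →  a_0 = 8
396 = 1·337 + 59   →  a_1 = 1
337 = 5·59 + 42   →  a_2 = 5
59 = 1·42 + 17   →  a_3 = 1
42 = 2·17 + 8   →  a_4 = 2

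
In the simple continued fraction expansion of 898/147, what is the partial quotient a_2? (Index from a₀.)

898 = 6·147 + 16   →  a_0 = 6
147 = 9·16 + 3   →  a_1 = 9
16 = 5·3 + 1   →  a_2 = 5

5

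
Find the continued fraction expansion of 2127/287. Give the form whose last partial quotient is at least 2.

2127 = 7·287 + 118
287 = 2·118 + 51
118 = 2·51 + 16
51 = 3·16 + 3
16 = 5·3 + 1
3 = 3·1 + 0  (stop)
So 2127/287 = [7; 2, 2, 3, 5, 3].

[7; 2, 2, 3, 5, 3]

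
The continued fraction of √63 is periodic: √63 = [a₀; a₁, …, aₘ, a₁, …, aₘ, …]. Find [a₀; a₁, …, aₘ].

a₀ = ⌊√63⌋ = 7.
With m₀=0, d₀=1 and mₖ₊₁ = dₖaₖ − mₖ, dₖ₊₁ = (n − mₖ₊₁²)/dₖ, aₖ₊₁ = ⌊(a₀+mₖ₊₁)/dₖ₊₁⌋:
  k=1: m=7, d=14, a=1
  k=2: m=7, d=1, a=14
d=1 and a=2a₀=14 at k=2, so the next step gives (m, d) = (7, 14) again — its k=1 value — and the period has length 2.

[7; 1, 14]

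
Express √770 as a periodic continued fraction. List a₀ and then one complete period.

[27; 1, 2, 1, 54]

a₀ = ⌊√770⌋ = 27.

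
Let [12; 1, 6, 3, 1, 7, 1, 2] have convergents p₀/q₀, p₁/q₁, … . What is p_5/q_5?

2894/225

Using pₖ = aₖpₖ₋₁ + pₖ₋₂, qₖ = aₖqₖ₋₁ + qₖ₋₂ (with p₋₁=1, p₋₂=0, q₋₁=0, q₋₂=1):
  k=0: a=12, p=12, q=1
  k=1: a=1, p=13, q=1
  k=2: a=6, p=90, q=7
  k=3: a=3, p=283, q=22
  k=4: a=1, p=373, q=29
  k=5: a=7, p=2894, q=225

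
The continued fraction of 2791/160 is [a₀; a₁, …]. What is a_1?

2

2791 = 17·160 + 71   →  a_0 = 17
160 = 2·71 + 18   →  a_1 = 2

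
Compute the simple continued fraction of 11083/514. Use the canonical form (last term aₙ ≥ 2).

[21; 1, 1, 3, 1, 1, 15, 2]

11083 = 21*514 + 289
514 = 1*289 + 225
289 = 1*225 + 64
225 = 3*64 + 33
64 = 1*33 + 31
33 = 1*31 + 2
31 = 15*2 + 1
2 = 2*1 + 0  (stop)
So 11083/514 = [21; 1, 1, 3, 1, 1, 15, 2].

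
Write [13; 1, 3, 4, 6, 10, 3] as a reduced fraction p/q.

45931/3337

Fold from the inside: start with 3/1.
  10 + 1/3 = 31/3
  6 + 3/31 = 189/31
  4 + 31/189 = 787/189
  3 + 189/787 = 2550/787
  1 + 787/2550 = 3337/2550
  13 + 2550/3337 = 45931/3337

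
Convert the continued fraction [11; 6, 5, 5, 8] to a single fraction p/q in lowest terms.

Using pₖ = aₖpₖ₋₁ + pₖ₋₂ and qₖ = aₖqₖ₋₁ + qₖ₋₂:
  k=0: a=11, p=11, q=1
  k=1: a=6, p=67, q=6
  k=2: a=5, p=346, q=31
  k=3: a=5, p=1797, q=161
  k=4: a=8, p=14722, q=1319

14722/1319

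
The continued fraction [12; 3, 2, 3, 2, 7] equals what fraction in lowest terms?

Fold from the inside: start with 7/1.
  2 + 1/7 = 15/7
  3 + 7/15 = 52/15
  2 + 15/52 = 119/52
  3 + 52/119 = 409/119
  12 + 119/409 = 5027/409

5027/409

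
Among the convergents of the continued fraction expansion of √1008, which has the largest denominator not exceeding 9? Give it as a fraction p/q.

√1008 = [31; 1, 2, 1, 62, …] (period length 4).
Convergents:
  p_0/q_0 = 31/1
  p_1/q_1 = 32/1
  p_2/q_2 = 95/3
  p_3/q_3 = 127/4
  p_4/q_4 = 7969/251
q_3 = 4 ≤ 9 < 251 = q_4, so the answer is 127/4.

127/4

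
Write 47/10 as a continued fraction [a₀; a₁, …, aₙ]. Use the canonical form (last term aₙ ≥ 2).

47 = 4·10 + 7
10 = 1·7 + 3
7 = 2·3 + 1
3 = 3·1 + 0  (stop)
So 47/10 = [4; 1, 2, 3].

[4; 1, 2, 3]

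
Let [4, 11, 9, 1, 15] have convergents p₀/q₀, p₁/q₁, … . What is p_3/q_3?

Using pₖ = aₖpₖ₋₁ + pₖ₋₂, qₖ = aₖqₖ₋₁ + qₖ₋₂ (with p₋₁=1, p₋₂=0, q₋₁=0, q₋₂=1):
  k=0: a=4, p=4, q=1
  k=1: a=11, p=45, q=11
  k=2: a=9, p=409, q=100
  k=3: a=1, p=454, q=111

454/111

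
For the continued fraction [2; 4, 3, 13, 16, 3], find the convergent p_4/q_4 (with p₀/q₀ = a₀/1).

6205/2781

Using pₖ = aₖpₖ₋₁ + pₖ₋₂, qₖ = aₖqₖ₋₁ + qₖ₋₂ (with p₋₁=1, p₋₂=0, q₋₁=0, q₋₂=1):
  k=0: a=2, p=2, q=1
  k=1: a=4, p=9, q=4
  k=2: a=3, p=29, q=13
  k=3: a=13, p=386, q=173
  k=4: a=16, p=6205, q=2781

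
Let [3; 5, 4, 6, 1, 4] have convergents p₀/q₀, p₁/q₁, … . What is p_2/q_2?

67/21

Using pₖ = aₖpₖ₋₁ + pₖ₋₂, qₖ = aₖqₖ₋₁ + qₖ₋₂ (with p₋₁=1, p₋₂=0, q₋₁=0, q₋₂=1):
  k=0: a=3, p=3, q=1
  k=1: a=5, p=16, q=5
  k=2: a=4, p=67, q=21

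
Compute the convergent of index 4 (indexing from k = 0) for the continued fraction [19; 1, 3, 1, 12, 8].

1267/64

Using pₖ = aₖpₖ₋₁ + pₖ₋₂, qₖ = aₖqₖ₋₁ + qₖ₋₂ (with p₋₁=1, p₋₂=0, q₋₁=0, q₋₂=1):
  k=0: a=19, p=19, q=1
  k=1: a=1, p=20, q=1
  k=2: a=3, p=79, q=4
  k=3: a=1, p=99, q=5
  k=4: a=12, p=1267, q=64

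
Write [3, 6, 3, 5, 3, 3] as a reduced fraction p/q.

Using pₖ = aₖpₖ₋₁ + pₖ₋₂ and qₖ = aₖqₖ₋₁ + qₖ₋₂:
  k=0: a=3, p=3, q=1
  k=1: a=6, p=19, q=6
  k=2: a=3, p=60, q=19
  k=3: a=5, p=319, q=101
  k=4: a=3, p=1017, q=322
  k=5: a=3, p=3370, q=1067

3370/1067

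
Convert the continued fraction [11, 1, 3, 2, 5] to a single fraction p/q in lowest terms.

577/49

Using pₖ = aₖpₖ₋₁ + pₖ₋₂ and qₖ = aₖqₖ₋₁ + qₖ₋₂:
  k=0: a=11, p=11, q=1
  k=1: a=1, p=12, q=1
  k=2: a=3, p=47, q=4
  k=3: a=2, p=106, q=9
  k=4: a=5, p=577, q=49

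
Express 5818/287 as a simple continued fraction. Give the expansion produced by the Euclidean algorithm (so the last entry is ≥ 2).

5818 = 20*287 + 78
287 = 3*78 + 53
78 = 1*53 + 25
53 = 2*25 + 3
25 = 8*3 + 1
3 = 3*1 + 0  (stop)
So 5818/287 = [20; 3, 1, 2, 8, 3].

[20; 3, 1, 2, 8, 3]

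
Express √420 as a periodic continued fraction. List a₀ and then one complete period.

a₀ = ⌊√420⌋ = 20.
With m₀=0, d₀=1 and mₖ₊₁ = dₖaₖ − mₖ, dₖ₊₁ = (n − mₖ₊₁²)/dₖ, aₖ₊₁ = ⌊(a₀+mₖ₊₁)/dₖ₊₁⌋:
  k=1: m=20, d=20, a=2
  k=2: m=20, d=1, a=40
d=1 and a=2a₀=40 at k=2, so the next step gives (m, d) = (20, 20) again — its k=1 value — and the period has length 2.

[20; 2, 40]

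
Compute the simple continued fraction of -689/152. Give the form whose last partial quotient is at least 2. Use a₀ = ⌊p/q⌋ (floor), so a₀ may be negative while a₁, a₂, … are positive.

[-5; 2, 7, 10]

-689 = -5·152 + 71
152 = 2·71 + 10
71 = 7·10 + 1
10 = 10·1 + 0  (stop)
So -689/152 = [-5; 2, 7, 10].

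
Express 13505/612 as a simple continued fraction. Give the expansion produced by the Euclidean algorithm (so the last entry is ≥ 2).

[22; 14, 1, 12, 1, 2]

13505 = 22×612 + 41
612 = 14×41 + 38
41 = 1×38 + 3
38 = 12×3 + 2
3 = 1×2 + 1
2 = 2×1 + 0  (stop)
So 13505/612 = [22; 14, 1, 12, 1, 2].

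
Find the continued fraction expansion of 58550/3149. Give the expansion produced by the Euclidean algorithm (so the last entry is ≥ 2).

[18; 1, 1, 2, 5, 2, 17, 3]

58550 = 18·3149 + 1868
3149 = 1·1868 + 1281
1868 = 1·1281 + 587
1281 = 2·587 + 107
587 = 5·107 + 52
107 = 2·52 + 3
52 = 17·3 + 1
3 = 3·1 + 0  (stop)
So 58550/3149 = [18; 1, 1, 2, 5, 2, 17, 3].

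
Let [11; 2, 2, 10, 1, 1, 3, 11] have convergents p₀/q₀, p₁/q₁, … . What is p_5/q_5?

1243/109

Using pₖ = aₖpₖ₋₁ + pₖ₋₂, qₖ = aₖqₖ₋₁ + qₖ₋₂ (with p₋₁=1, p₋₂=0, q₋₁=0, q₋₂=1):
  k=0: a=11, p=11, q=1
  k=1: a=2, p=23, q=2
  k=2: a=2, p=57, q=5
  k=3: a=10, p=593, q=52
  k=4: a=1, p=650, q=57
  k=5: a=1, p=1243, q=109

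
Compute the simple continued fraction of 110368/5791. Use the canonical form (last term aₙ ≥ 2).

[19; 17, 12, 9, 3]

110368 = 19*5791 + 339
5791 = 17*339 + 28
339 = 12*28 + 3
28 = 9*3 + 1
3 = 3*1 + 0  (stop)
So 110368/5791 = [19; 17, 12, 9, 3].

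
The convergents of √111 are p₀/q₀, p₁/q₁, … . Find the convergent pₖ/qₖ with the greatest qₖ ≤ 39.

295/28

√111 = [10; 1, 1, 6, 1, 1, 20, …] (period length 6).
Convergents:
  p_0/q_0 = 10/1
  p_1/q_1 = 11/1
  p_2/q_2 = 21/2
  p_3/q_3 = 137/13
  p_4/q_4 = 158/15
  p_5/q_5 = 295/28
  p_6/q_6 = 6058/575
q_5 = 28 ≤ 39 < 575 = q_6, so the answer is 295/28.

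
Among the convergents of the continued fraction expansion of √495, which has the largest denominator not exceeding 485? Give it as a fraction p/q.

√495 = [22; 4, 44, …] (period length 2).
Convergents:
  p_0/q_0 = 22/1
  p_1/q_1 = 89/4
  p_2/q_2 = 3938/177
  p_3/q_3 = 15841/712
q_2 = 177 ≤ 485 < 712 = q_3, so the answer is 3938/177.

3938/177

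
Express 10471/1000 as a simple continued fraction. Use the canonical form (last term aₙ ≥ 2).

10471 = 10×1000 + 471
1000 = 2×471 + 58
471 = 8×58 + 7
58 = 8×7 + 2
7 = 3×2 + 1
2 = 2×1 + 0  (stop)
So 10471/1000 = [10; 2, 8, 8, 3, 2].

[10; 2, 8, 8, 3, 2]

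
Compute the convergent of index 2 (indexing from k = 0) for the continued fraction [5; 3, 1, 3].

Using pₖ = aₖpₖ₋₁ + pₖ₋₂, qₖ = aₖqₖ₋₁ + qₖ₋₂ (with p₋₁=1, p₋₂=0, q₋₁=0, q₋₂=1):
  k=0: a=5, p=5, q=1
  k=1: a=3, p=16, q=3
  k=2: a=1, p=21, q=4

21/4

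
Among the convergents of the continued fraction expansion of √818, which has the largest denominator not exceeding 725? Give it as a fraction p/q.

√818 = [28; 1, 1, 1, 1, 56, …] (period length 5).
Convergents:
  p_0/q_0 = 28/1
  p_1/q_1 = 29/1
  p_2/q_2 = 57/2
  p_3/q_3 = 86/3
  p_4/q_4 = 143/5
  p_5/q_5 = 8094/283
  p_6/q_6 = 8237/288
  p_7/q_7 = 16331/571
  p_8/q_8 = 24568/859
q_7 = 571 ≤ 725 < 859 = q_8, so the answer is 16331/571.

16331/571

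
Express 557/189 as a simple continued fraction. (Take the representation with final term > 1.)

557 = 2*189 + 179
189 = 1*179 + 10
179 = 17*10 + 9
10 = 1*9 + 1
9 = 9*1 + 0  (stop)
So 557/189 = [2; 1, 17, 1, 9].

[2; 1, 17, 1, 9]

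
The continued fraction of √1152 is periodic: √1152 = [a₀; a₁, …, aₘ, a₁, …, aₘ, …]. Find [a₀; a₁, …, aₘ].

[33; 1, 15, 1, 66]

a₀ = ⌊√1152⌋ = 33.
With m₀=0, d₀=1 and mₖ₊₁ = dₖaₖ − mₖ, dₖ₊₁ = (n − mₖ₊₁²)/dₖ, aₖ₊₁ = ⌊(a₀+mₖ₊₁)/dₖ₊₁⌋:
  k=1: m=33, d=63, a=1
  k=2: m=30, d=4, a=15
  k=3: m=30, d=63, a=1
  k=4: m=33, d=1, a=66
d=1 and a=2a₀=66 at k=4, so the next step gives (m, d) = (33, 63) again — its k=1 value — and the period has length 4.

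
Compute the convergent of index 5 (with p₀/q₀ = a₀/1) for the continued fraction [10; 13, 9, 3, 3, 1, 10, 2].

Using pₖ = aₖpₖ₋₁ + pₖ₋₂, qₖ = aₖqₖ₋₁ + qₖ₋₂ (with p₋₁=1, p₋₂=0, q₋₁=0, q₋₂=1):
  k=0: a=10, p=10, q=1
  k=1: a=13, p=131, q=13
  k=2: a=9, p=1189, q=118
  k=3: a=3, p=3698, q=367
  k=4: a=3, p=12283, q=1219
  k=5: a=1, p=15981, q=1586

15981/1586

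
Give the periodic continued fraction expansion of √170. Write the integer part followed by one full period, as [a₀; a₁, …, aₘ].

a₀ = ⌊√170⌋ = 13.

[13; 26]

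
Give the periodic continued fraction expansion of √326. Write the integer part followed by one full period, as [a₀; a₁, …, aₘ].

a₀ = ⌊√326⌋ = 18.
With m₀=0, d₀=1 and mₖ₊₁ = dₖaₖ − mₖ, dₖ₊₁ = (n − mₖ₊₁²)/dₖ, aₖ₊₁ = ⌊(a₀+mₖ₊₁)/dₖ₊₁⌋:
  k=1: m=18, d=2, a=18
  k=2: m=18, d=1, a=36
d=1 and a=2a₀=36 at k=2, so the next step gives (m, d) = (18, 2) again — its k=1 value — and the period has length 2.

[18; 18, 36]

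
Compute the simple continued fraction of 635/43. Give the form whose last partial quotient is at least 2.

635 = 14·43 + 33
43 = 1·33 + 10
33 = 3·10 + 3
10 = 3·3 + 1
3 = 3·1 + 0  (stop)
So 635/43 = [14; 1, 3, 3, 3].

[14; 1, 3, 3, 3]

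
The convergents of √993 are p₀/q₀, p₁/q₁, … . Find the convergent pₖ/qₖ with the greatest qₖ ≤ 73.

√993 = [31; 1, 1, 20, 1, 1, 62, …] (period length 6).
Convergents:
  p_0/q_0 = 31/1
  p_1/q_1 = 32/1
  p_2/q_2 = 63/2
  p_3/q_3 = 1292/41
  p_4/q_4 = 1355/43
  p_5/q_5 = 2647/84
q_4 = 43 ≤ 73 < 84 = q_5, so the answer is 1355/43.

1355/43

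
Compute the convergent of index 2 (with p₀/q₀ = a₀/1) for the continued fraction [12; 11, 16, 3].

Using pₖ = aₖpₖ₋₁ + pₖ₋₂, qₖ = aₖqₖ₋₁ + qₖ₋₂ (with p₋₁=1, p₋₂=0, q₋₁=0, q₋₂=1):
  k=0: a=12, p=12, q=1
  k=1: a=11, p=133, q=11
  k=2: a=16, p=2140, q=177

2140/177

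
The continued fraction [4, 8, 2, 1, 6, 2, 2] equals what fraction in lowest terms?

Using pₖ = aₖpₖ₋₁ + pₖ₋₂ and qₖ = aₖqₖ₋₁ + qₖ₋₂:
  k=0: a=4, p=4, q=1
  k=1: a=8, p=33, q=8
  k=2: a=2, p=70, q=17
  k=3: a=1, p=103, q=25
  k=4: a=6, p=688, q=167
  k=5: a=2, p=1479, q=359
  k=6: a=2, p=3646, q=885

3646/885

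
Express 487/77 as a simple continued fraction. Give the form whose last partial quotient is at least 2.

[6; 3, 12, 2]

487 = 6·77 + 25
77 = 3·25 + 2
25 = 12·2 + 1
2 = 2·1 + 0  (stop)
So 487/77 = [6; 3, 12, 2].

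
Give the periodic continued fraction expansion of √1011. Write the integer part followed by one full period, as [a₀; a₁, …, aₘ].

a₀ = ⌊√1011⌋ = 31.
With m₀=0, d₀=1 and mₖ₊₁ = dₖaₖ − mₖ, dₖ₊₁ = (n − mₖ₊₁²)/dₖ, aₖ₊₁ = ⌊(a₀+mₖ₊₁)/dₖ₊₁⌋:
  k=1: m=31, d=50, a=1
  k=2: m=19, d=13, a=3
  k=3: m=20, d=47, a=1
  k=4: m=27, d=6, a=9
  k=5: m=27, d=47, a=1
  k=6: m=20, d=13, a=3
  k=7: m=19, d=50, a=1
  k=8: m=31, d=1, a=62
d=1 and a=2a₀=62 at k=8, so the next step gives (m, d) = (31, 50) again — its k=1 value — and the period has length 8.

[31; 1, 3, 1, 9, 1, 3, 1, 62]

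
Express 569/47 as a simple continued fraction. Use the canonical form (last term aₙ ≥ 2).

569 = 12*47 + 5
47 = 9*5 + 2
5 = 2*2 + 1
2 = 2*1 + 0  (stop)
So 569/47 = [12; 9, 2, 2].

[12; 9, 2, 2]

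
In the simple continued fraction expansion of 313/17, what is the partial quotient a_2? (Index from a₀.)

2

313 = 18·17 + 7   →  a_0 = 18
17 = 2·7 + 3   →  a_1 = 2
7 = 2·3 + 1   →  a_2 = 2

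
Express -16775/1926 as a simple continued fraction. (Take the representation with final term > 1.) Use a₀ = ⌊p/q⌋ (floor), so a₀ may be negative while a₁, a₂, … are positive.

[-9; 3, 2, 4, 12, 5]

-16775 = -9×1926 + 559
1926 = 3×559 + 249
559 = 2×249 + 61
249 = 4×61 + 5
61 = 12×5 + 1
5 = 5×1 + 0  (stop)
So -16775/1926 = [-9; 3, 2, 4, 12, 5].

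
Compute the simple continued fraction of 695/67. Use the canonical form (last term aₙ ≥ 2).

695 = 10×67 + 25
67 = 2×25 + 17
25 = 1×17 + 8
17 = 2×8 + 1
8 = 8×1 + 0  (stop)
So 695/67 = [10; 2, 1, 2, 8].

[10; 2, 1, 2, 8]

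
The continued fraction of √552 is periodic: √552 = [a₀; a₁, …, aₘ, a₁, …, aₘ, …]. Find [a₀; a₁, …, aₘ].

a₀ = ⌊√552⌋ = 23.

[23; 2, 46]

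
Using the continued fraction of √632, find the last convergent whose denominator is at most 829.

√632 = [25; 7, 6, 7, 50, …] (period length 4).
Convergents:
  p_0/q_0 = 25/1
  p_1/q_1 = 176/7
  p_2/q_2 = 1081/43
  p_3/q_3 = 7743/308
  p_4/q_4 = 388231/15443
q_3 = 308 ≤ 829 < 15443 = q_4, so the answer is 7743/308.

7743/308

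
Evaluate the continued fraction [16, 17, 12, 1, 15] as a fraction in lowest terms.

56767/3535

Using pₖ = aₖpₖ₋₁ + pₖ₋₂ and qₖ = aₖqₖ₋₁ + qₖ₋₂:
  k=0: a=16, p=16, q=1
  k=1: a=17, p=273, q=17
  k=2: a=12, p=3292, q=205
  k=3: a=1, p=3565, q=222
  k=4: a=15, p=56767, q=3535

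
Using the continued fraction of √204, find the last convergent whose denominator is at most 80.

√204 = [14; 3, 1, 1, 6, 1, 1, 3, 28, …] (period length 8).
Convergents:
  p_0/q_0 = 14/1
  p_1/q_1 = 43/3
  p_2/q_2 = 57/4
  p_3/q_3 = 100/7
  p_4/q_4 = 657/46
  p_5/q_5 = 757/53
  p_6/q_6 = 1414/99
q_5 = 53 ≤ 80 < 99 = q_6, so the answer is 757/53.

757/53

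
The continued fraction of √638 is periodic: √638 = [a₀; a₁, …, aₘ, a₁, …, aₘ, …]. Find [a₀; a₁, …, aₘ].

a₀ = ⌊√638⌋ = 25.

[25; 3, 1, 6, 2, 6, 1, 3, 50]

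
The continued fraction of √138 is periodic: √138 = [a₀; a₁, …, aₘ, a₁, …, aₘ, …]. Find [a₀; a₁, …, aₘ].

[11; 1, 2, 1, 22]

a₀ = ⌊√138⌋ = 11.
With m₀=0, d₀=1 and mₖ₊₁ = dₖaₖ − mₖ, dₖ₊₁ = (n − mₖ₊₁²)/dₖ, aₖ₊₁ = ⌊(a₀+mₖ₊₁)/dₖ₊₁⌋:
  k=1: m=11, d=17, a=1
  k=2: m=6, d=6, a=2
  k=3: m=6, d=17, a=1
  k=4: m=11, d=1, a=22
d=1 and a=2a₀=22 at k=4, so the next step gives (m, d) = (11, 17) again — its k=1 value — and the period has length 4.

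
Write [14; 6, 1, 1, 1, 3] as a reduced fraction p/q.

1033/73

Using pₖ = aₖpₖ₋₁ + pₖ₋₂ and qₖ = aₖqₖ₋₁ + qₖ₋₂:
  k=0: a=14, p=14, q=1
  k=1: a=6, p=85, q=6
  k=2: a=1, p=99, q=7
  k=3: a=1, p=184, q=13
  k=4: a=1, p=283, q=20
  k=5: a=3, p=1033, q=73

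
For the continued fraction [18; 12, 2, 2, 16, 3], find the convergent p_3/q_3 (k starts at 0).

1121/62

Using pₖ = aₖpₖ₋₁ + pₖ₋₂, qₖ = aₖqₖ₋₁ + qₖ₋₂ (with p₋₁=1, p₋₂=0, q₋₁=0, q₋₂=1):
  k=0: a=18, p=18, q=1
  k=1: a=12, p=217, q=12
  k=2: a=2, p=452, q=25
  k=3: a=2, p=1121, q=62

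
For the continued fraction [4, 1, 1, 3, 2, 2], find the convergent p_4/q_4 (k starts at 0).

73/16

Using pₖ = aₖpₖ₋₁ + pₖ₋₂, qₖ = aₖqₖ₋₁ + qₖ₋₂ (with p₋₁=1, p₋₂=0, q₋₁=0, q₋₂=1):
  k=0: a=4, p=4, q=1
  k=1: a=1, p=5, q=1
  k=2: a=1, p=9, q=2
  k=3: a=3, p=32, q=7
  k=4: a=2, p=73, q=16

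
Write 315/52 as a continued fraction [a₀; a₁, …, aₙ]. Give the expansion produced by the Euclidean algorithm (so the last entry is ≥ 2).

[6; 17, 3]

315 = 6·52 + 3
52 = 17·3 + 1
3 = 3·1 + 0  (stop)
So 315/52 = [6; 17, 3].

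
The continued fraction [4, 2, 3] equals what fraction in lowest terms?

Using pₖ = aₖpₖ₋₁ + pₖ₋₂ and qₖ = aₖqₖ₋₁ + qₖ₋₂:
  k=0: a=4, p=4, q=1
  k=1: a=2, p=9, q=2
  k=2: a=3, p=31, q=7

31/7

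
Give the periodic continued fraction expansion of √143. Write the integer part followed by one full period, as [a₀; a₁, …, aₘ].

a₀ = ⌊√143⌋ = 11.
With m₀=0, d₀=1 and mₖ₊₁ = dₖaₖ − mₖ, dₖ₊₁ = (n − mₖ₊₁²)/dₖ, aₖ₊₁ = ⌊(a₀+mₖ₊₁)/dₖ₊₁⌋:
  k=1: m=11, d=22, a=1
  k=2: m=11, d=1, a=22
d=1 and a=2a₀=22 at k=2, so the next step gives (m, d) = (11, 22) again — its k=1 value — and the period has length 2.

[11; 1, 22]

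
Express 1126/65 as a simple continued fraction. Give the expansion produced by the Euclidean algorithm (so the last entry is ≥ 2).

[17; 3, 10, 2]

1126 = 17×65 + 21
65 = 3×21 + 2
21 = 10×2 + 1
2 = 2×1 + 0  (stop)
So 1126/65 = [17; 3, 10, 2].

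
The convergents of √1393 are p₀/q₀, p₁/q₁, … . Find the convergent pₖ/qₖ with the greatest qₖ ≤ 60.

√1393 = [37; 3, 10, 3, 74, …] (period length 4).
Convergents:
  p_0/q_0 = 37/1
  p_1/q_1 = 112/3
  p_2/q_2 = 1157/31
  p_3/q_3 = 3583/96
q_2 = 31 ≤ 60 < 96 = q_3, so the answer is 1157/31.

1157/31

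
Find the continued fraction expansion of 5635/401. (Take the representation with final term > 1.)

5635 = 14·401 + 21
401 = 19·21 + 2
21 = 10·2 + 1
2 = 2·1 + 0  (stop)
So 5635/401 = [14; 19, 10, 2].

[14; 19, 10, 2]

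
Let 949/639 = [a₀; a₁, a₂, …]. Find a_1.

949 = 1·639 + 310   →  a_0 = 1
639 = 2·310 + 19   →  a_1 = 2

2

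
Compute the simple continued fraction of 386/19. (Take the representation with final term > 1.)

386 = 20·19 + 6
19 = 3·6 + 1
6 = 6·1 + 0  (stop)
So 386/19 = [20; 3, 6].

[20; 3, 6]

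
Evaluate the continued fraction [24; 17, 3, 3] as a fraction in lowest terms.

Fold from the inside: start with 3/1.
  3 + 1/3 = 10/3
  17 + 3/10 = 173/10
  24 + 10/173 = 4162/173

4162/173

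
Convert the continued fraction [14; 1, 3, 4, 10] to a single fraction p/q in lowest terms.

Fold from the inside: start with 10/1.
  4 + 1/10 = 41/10
  3 + 10/41 = 133/41
  1 + 41/133 = 174/133
  14 + 133/174 = 2569/174

2569/174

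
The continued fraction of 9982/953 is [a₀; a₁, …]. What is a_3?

9982 = 10·953 + 452   →  a_0 = 10
953 = 2·452 + 49   →  a_1 = 2
452 = 9·49 + 11   →  a_2 = 9
49 = 4·11 + 5   →  a_3 = 4

4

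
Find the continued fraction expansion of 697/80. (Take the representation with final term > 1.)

[8; 1, 2, 2, 11]

697 = 8×80 + 57
80 = 1×57 + 23
57 = 2×23 + 11
23 = 2×11 + 1
11 = 11×1 + 0  (stop)
So 697/80 = [8; 1, 2, 2, 11].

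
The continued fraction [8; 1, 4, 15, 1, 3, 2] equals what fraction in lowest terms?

6329/719

Fold from the inside: start with 2/1.
  3 + 1/2 = 7/2
  1 + 2/7 = 9/7
  15 + 7/9 = 142/9
  4 + 9/142 = 577/142
  1 + 142/577 = 719/577
  8 + 577/719 = 6329/719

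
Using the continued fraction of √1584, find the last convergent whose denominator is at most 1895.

√1584 = [39; 1, 3, 1, 78, …] (period length 4).
Convergents:
  p_0/q_0 = 39/1
  p_1/q_1 = 40/1
  p_2/q_2 = 159/4
  p_3/q_3 = 199/5
  p_4/q_4 = 15681/394
  p_5/q_5 = 15880/399
  p_6/q_6 = 63321/1591
  p_7/q_7 = 79201/1990
q_6 = 1591 ≤ 1895 < 1990 = q_7, so the answer is 63321/1591.

63321/1591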